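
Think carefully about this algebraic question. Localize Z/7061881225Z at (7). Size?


7-primary part: 7061881225=7^10*25
Size=7^10=282475249


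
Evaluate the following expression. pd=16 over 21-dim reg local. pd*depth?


pd+depth=21
depth=21-16=5
pd*depth=16*5=80


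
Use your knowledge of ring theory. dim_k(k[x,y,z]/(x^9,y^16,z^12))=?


Basis: x^iy^jz^k, i<9,j<16,k<12
9*16*12=1728


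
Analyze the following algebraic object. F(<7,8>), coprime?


gcd(7,8)=1 => F=ab-a-b=7*8-7-8=56-15=41


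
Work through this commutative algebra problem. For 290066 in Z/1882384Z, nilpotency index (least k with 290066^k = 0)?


290066^k mod 1882384:
k=1: 290066
k=2: 1366708
k=3: 1687560
k=4: 1114064
k=5: 1344560
k=6: 0
First zero at k = 6


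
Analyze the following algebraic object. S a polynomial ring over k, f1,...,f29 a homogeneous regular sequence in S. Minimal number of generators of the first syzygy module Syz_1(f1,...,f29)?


Regular sequence => Koszul complex is the minimal free resolution.
Syz_1 minimally generated by Koszul relations f_i*e_j - f_j*e_i (i<j): mu(Syz_1) = beta_2 = C(m,2) = m(m-1)/2
m=29
29*28/2 = 406


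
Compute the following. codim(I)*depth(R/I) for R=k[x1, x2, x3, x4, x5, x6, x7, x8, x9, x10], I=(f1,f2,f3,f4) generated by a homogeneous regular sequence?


codim=4, depth=dim(R/I)=10-4=6
Product=4*6=24


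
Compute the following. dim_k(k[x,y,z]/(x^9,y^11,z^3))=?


Basis: x^iy^jz^k, i<9,j<11,k<3
9*11*3=297


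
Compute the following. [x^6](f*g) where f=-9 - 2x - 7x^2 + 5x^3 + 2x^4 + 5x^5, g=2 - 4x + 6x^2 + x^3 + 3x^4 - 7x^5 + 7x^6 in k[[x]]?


[x^6] = sum a_i*b_j, i+j=6
  -9*7=-63
  -2*-7=14
  -7*3=-21
  5*1=5
  2*6=12
  5*-4=-20
Sum=-73


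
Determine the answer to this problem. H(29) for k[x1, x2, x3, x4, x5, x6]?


C(d+n-1,n-1)=C(34,5)=278256


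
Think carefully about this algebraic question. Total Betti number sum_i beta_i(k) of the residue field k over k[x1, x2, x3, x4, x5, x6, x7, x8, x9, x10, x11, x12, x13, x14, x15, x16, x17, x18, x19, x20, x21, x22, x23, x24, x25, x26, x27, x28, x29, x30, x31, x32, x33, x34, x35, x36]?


Koszul resolution: beta_i(k)=C(n,i), n=36
sum_i C(36,i) = 2^36 = 68719476736


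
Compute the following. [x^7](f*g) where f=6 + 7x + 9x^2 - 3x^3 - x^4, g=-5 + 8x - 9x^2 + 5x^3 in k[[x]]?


[x^7] = sum a_i*b_j, i+j=7
  -1*5=-5
Sum=-5


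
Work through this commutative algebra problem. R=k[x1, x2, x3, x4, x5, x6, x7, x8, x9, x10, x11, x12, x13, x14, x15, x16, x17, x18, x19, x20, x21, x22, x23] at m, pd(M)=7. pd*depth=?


pd+depth=23
depth=23-7=16
pd*depth=7*16=112


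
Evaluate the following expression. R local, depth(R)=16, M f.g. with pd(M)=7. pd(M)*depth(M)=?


pd+depth=16
depth=16-7=9
pd*depth=7*9=63


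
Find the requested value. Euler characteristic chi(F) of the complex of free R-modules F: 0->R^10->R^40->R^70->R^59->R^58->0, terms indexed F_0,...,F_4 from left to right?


chi = sum (-1)^i * rank:
(-1)^0*10=10
(-1)^1*40=-40
(-1)^2*70=70
(-1)^3*59=-59
(-1)^4*58=58
chi=39


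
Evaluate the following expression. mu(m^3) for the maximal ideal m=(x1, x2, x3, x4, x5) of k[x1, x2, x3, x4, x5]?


Graded Nakayama: mu(m^d) = dim_k (m^d/m^(d+1)) = #degree-3 monomials in 5 vars
C(n+d-1,d)=C(7,3)=35


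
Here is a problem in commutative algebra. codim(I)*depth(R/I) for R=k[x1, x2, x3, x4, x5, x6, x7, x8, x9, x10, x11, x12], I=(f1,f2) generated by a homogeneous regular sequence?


codim=2, depth=dim(R/I)=12-2=10
Product=2*10=20


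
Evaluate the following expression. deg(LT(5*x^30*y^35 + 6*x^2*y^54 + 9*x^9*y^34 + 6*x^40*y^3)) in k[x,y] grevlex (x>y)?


LT: 5*x^30*y^35
deg_x=30, deg_y=35
Total=30+35=65


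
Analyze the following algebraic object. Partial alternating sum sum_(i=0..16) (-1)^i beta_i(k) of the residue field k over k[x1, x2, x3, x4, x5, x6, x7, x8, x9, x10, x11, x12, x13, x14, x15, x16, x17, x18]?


Koszul resolution: beta_i(k)=C(n,i), n=18
sum_(i=0..p) (-1)^i C(n,i) = (-1)^p C(n-1,p)
(-1)^16*C(17,16) = (-1)^16*17 = 17


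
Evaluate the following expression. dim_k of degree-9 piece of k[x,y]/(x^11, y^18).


k[x,y], I = (x^11, y^18), d = 9
Need i < 11 and d-i < 18.
Range: 0 <= i <= 9.
H(9) = 10


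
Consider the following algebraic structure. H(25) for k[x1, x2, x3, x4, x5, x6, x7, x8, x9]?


C(d+n-1,n-1)=C(33,8)=13884156


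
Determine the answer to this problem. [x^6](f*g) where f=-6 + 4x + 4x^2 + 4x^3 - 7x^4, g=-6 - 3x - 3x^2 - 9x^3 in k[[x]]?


[x^6] = sum a_i*b_j, i+j=6
  4*-9=-36
  -7*-3=21
Sum=-15


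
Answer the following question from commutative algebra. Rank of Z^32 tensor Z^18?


rank(M(x)N) = rank(M)*rank(N)
32*18 = 576


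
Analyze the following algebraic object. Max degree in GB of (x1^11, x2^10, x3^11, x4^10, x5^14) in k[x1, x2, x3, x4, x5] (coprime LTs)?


Pure powers, coprime LTs => already GB.
Degrees: 11, 10, 11, 10, 14
Max=14


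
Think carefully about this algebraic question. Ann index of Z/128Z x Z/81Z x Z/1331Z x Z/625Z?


Exponent = lcm of the cyclic orders; pairwise coprime => product.
2^7*3^4*11^3*5^4=128*81*1331*625=8624880000


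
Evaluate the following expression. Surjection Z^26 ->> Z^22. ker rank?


rank(ker) = 26-22 = 4


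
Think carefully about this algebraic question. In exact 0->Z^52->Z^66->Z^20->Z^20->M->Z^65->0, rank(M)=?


Alt sum=0:
(-1)^0*52 + (-1)^1*66 + (-1)^2*20 + (-1)^3*20 + (-1)^4*? + (-1)^5*65=0
rank(M)=79


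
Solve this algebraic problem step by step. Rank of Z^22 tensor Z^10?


rank(M(x)N) = rank(M)*rank(N)
22*10 = 220


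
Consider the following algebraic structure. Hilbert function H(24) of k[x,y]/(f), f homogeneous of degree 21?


H(t)=d for t>=d-1.
d=21, t=24
H(24)=21


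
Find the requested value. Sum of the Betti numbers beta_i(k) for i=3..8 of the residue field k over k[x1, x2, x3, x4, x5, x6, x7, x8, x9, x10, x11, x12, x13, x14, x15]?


Koszul resolution: beta_i(k)=C(n,i), n=15
C(15,3)=455, C(15,4)=1365, C(15,5)=3003, C(15,6)=5005, C(15,7)=6435, C(15,8)=6435
Sum=22698


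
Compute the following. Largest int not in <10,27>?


gcd(10,27)=1 => F=ab-a-b=10*27-10-27=270-37=233


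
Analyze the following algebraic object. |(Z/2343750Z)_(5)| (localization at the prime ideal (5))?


5-primary part: 2343750=5^8*6
Size=5^8=390625


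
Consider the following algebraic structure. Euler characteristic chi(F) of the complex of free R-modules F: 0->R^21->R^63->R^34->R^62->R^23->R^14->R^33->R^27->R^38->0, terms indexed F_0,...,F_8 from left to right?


chi = sum (-1)^i * rank:
(-1)^0*21=21
(-1)^1*63=-63
(-1)^2*34=34
(-1)^3*62=-62
(-1)^4*23=23
(-1)^5*14=-14
(-1)^6*33=33
(-1)^7*27=-27
(-1)^8*38=38
chi=-17


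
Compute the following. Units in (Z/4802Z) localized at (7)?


Local ring = Z/2401Z.
phi(2401) = 7^3*(7-1) = 2058


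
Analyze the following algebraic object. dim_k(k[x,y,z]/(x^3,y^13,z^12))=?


Basis: x^iy^jz^k, i<3,j<13,k<12
3*13*12=468


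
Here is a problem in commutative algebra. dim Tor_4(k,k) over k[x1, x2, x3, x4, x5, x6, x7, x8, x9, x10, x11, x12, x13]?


Koszul: C(n,i)=C(13,4)=715


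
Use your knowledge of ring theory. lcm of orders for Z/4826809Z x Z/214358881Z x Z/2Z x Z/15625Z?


Exponent = lcm of the cyclic orders; pairwise coprime => product.
13^6*11^8*2^1*5^6=4826809*214358881*2*15625=32333418001272781250


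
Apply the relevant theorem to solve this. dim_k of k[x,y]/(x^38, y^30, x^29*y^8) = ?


k[x,y]/I, I = (x^38, y^30, x^29*y^8)
Rect: 38x30=1140. Corner: (38-29)x(30-8)=198.
dim = 1140-198 = 942


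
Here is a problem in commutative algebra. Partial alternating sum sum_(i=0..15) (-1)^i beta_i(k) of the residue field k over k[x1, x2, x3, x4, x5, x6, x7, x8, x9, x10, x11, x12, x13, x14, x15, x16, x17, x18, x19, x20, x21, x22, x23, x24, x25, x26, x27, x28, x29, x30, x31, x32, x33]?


Koszul resolution: beta_i(k)=C(n,i), n=33
sum_(i=0..p) (-1)^i C(n,i) = (-1)^p C(n-1,p)
(-1)^15*C(32,15) = (-1)^15*565722720 = -565722720


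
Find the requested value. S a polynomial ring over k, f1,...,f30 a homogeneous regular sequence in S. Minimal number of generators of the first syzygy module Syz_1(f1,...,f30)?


Regular sequence => Koszul complex is the minimal free resolution.
Syz_1 minimally generated by Koszul relations f_i*e_j - f_j*e_i (i<j): mu(Syz_1) = beta_2 = C(m,2) = m(m-1)/2
m=30
30*29/2 = 435


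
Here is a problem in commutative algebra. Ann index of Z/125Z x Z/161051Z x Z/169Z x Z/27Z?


Exponent = lcm of the cyclic orders; pairwise coprime => product.
5^3*11^5*13^2*3^3=125*161051*169*27=91859464125


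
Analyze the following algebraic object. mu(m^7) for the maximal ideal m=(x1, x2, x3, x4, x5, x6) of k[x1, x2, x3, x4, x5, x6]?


Graded Nakayama: mu(m^d) = dim_k (m^d/m^(d+1)) = #degree-7 monomials in 6 vars
C(n+d-1,d)=C(12,7)=792


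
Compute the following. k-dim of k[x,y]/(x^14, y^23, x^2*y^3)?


k[x,y]/I, I = (x^14, y^23, x^2*y^3)
Rect: 14x23=322. Corner: (14-2)x(23-3)=240.
dim = 322-240 = 82


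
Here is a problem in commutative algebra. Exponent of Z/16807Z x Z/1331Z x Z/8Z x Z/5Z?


Exponent = lcm of the cyclic orders; pairwise coprime => product.
7^5*11^3*2^3*5^1=16807*1331*8*5=894804680


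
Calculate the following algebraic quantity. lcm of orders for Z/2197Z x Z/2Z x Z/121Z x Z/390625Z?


Exponent = lcm of the cyclic orders; pairwise coprime => product.
13^3*2^1*11^2*5^8=2197*2*121*390625=207685156250


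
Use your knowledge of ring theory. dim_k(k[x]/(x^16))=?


Basis: 1,x,...,x^15
dim=16


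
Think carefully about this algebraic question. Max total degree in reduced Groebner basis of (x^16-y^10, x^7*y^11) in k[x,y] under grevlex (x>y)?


LT(f1)=x^16, LT(f2)=x^7y^11, lcm=x^16y^11
S(f1,f2) = y^11*f1 - x^9*f2 = -y^21
Reduced GB = {f1, f2, y^21}; degrees 16, 18, 21
Max = 21


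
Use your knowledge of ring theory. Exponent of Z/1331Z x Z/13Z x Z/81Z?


Exponent = lcm of the cyclic orders; pairwise coprime => product.
11^3*13^1*3^4=1331*13*81=1401543


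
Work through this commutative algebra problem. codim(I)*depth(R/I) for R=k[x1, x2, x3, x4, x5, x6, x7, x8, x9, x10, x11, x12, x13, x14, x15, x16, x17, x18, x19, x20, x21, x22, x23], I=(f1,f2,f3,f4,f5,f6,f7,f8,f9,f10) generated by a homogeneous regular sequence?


codim=10, depth=dim(R/I)=23-10=13
Product=10*13=130


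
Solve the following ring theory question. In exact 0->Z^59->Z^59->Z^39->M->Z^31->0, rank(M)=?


Alt sum=0:
(-1)^0*59 + (-1)^1*59 + (-1)^2*39 + (-1)^3*? + (-1)^4*31=0
rank(M)=70


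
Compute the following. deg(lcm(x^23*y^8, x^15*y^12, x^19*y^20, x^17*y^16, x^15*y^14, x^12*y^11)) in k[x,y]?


lcm = componentwise max:
x: max(23,15,19,17,15,12)=23
y: max(8,12,20,16,14,11)=20
Total=23+20=43


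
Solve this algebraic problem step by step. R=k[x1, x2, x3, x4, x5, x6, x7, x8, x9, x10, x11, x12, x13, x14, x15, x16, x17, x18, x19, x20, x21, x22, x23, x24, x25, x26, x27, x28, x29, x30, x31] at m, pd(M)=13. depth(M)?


pd+depth=depth(R)=31
depth=31-13=18


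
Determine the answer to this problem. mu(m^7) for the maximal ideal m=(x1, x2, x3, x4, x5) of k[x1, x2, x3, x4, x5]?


Graded Nakayama: mu(m^d) = dim_k (m^d/m^(d+1)) = #degree-7 monomials in 5 vars
C(n+d-1,d)=C(11,7)=330


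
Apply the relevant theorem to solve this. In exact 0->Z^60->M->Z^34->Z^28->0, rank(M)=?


Alt sum=0:
(-1)^0*60 + (-1)^1*? + (-1)^2*34 + (-1)^3*28=0
rank(M)=66


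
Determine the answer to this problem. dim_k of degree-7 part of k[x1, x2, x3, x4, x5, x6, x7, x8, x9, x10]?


C(d+n-1,n-1)=C(16,9)=11440


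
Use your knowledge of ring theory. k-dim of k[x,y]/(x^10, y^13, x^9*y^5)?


k[x,y]/I, I = (x^10, y^13, x^9*y^5)
Rect: 10x13=130. Corner: (10-9)x(13-5)=8.
dim = 130-8 = 122


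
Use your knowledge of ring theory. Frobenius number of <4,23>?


gcd(4,23)=1 => F=ab-a-b=4*23-4-23=92-27=65


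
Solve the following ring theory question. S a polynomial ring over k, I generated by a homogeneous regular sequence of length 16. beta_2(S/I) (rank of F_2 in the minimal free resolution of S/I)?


Regular sequence => Koszul complex is the minimal free resolution.
Syz_1 minimally generated by Koszul relations f_i*e_j - f_j*e_i (i<j): mu(Syz_1) = beta_2 = C(m,2) = m(m-1)/2
m=16
16*15/2 = 120


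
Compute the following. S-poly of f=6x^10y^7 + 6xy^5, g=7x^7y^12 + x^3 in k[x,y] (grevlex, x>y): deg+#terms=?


LT(f)=6x^10y^7, LT(g)=7x^7y^12
lcm(LM)=x^10y^12
S(f,g) (scaled by 42 to clear denominators) = 7y^5*f - 6x^3*g = 42xy^10 - 6x^6
2 terms, deg 11.
11+2=13


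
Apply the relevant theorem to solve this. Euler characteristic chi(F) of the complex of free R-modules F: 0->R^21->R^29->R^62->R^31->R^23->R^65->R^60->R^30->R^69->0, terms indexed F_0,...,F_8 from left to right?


chi = sum (-1)^i * rank:
(-1)^0*21=21
(-1)^1*29=-29
(-1)^2*62=62
(-1)^3*31=-31
(-1)^4*23=23
(-1)^5*65=-65
(-1)^6*60=60
(-1)^7*30=-30
(-1)^8*69=69
chi=80


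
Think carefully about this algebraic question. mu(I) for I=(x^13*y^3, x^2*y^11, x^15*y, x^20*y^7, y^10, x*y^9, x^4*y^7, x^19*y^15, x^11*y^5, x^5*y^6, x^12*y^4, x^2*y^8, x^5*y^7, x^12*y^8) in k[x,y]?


Remove redundant (divisible by others).
x^5*y^7 redundant.
x^19*y^15 redundant.
x^2*y^11 redundant.
x^20*y^7 redundant.
x^12*y^8 redundant.
Min: x^15*y, x^13*y^3, x^12*y^4, x^11*y^5, x^5*y^6, x^4*y^7, x^2*y^8, x*y^9, y^10
Count=9


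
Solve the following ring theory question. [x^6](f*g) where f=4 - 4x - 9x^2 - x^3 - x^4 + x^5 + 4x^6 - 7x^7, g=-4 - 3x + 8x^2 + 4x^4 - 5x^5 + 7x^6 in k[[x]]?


[x^6] = sum a_i*b_j, i+j=6
  4*7=28
  -4*-5=20
  -9*4=-36
  -1*8=-8
  1*-3=-3
  4*-4=-16
Sum=-15


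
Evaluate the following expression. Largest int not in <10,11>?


gcd(10,11)=1 => F=ab-a-b=10*11-10-11=110-21=89


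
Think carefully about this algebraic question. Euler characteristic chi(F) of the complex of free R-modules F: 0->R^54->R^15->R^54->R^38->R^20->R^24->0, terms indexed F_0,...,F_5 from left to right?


chi = sum (-1)^i * rank:
(-1)^0*54=54
(-1)^1*15=-15
(-1)^2*54=54
(-1)^3*38=-38
(-1)^4*20=20
(-1)^5*24=-24
chi=51


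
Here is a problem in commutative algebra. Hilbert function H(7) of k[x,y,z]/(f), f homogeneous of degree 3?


C(9,2)-C(6,2)=36-15=21


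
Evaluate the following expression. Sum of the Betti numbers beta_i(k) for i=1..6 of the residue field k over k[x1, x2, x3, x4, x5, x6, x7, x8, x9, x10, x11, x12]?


Koszul resolution: beta_i(k)=C(n,i), n=12
C(12,1)=12, C(12,2)=66, C(12,3)=220, C(12,4)=495, C(12,5)=792, C(12,6)=924
Sum=2509


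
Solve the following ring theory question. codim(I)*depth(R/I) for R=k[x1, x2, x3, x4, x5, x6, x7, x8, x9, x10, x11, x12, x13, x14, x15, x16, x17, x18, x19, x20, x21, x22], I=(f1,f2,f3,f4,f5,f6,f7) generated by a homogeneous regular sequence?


codim=7, depth=dim(R/I)=22-7=15
Product=7*15=105


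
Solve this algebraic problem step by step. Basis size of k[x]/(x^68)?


Basis: 1,x,...,x^67
dim=68


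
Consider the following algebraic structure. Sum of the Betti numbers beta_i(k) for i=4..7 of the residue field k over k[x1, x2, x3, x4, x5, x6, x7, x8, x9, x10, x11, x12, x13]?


Koszul resolution: beta_i(k)=C(n,i), n=13
C(13,4)=715, C(13,5)=1287, C(13,6)=1716, C(13,7)=1716
Sum=5434


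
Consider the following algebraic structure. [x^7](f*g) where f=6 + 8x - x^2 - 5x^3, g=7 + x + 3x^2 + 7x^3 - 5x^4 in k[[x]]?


[x^7] = sum a_i*b_j, i+j=7
  -5*-5=25
Sum=25


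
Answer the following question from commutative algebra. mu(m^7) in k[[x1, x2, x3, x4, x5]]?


C(n+d-1,d)=C(11,7)=330


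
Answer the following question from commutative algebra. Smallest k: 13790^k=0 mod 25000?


13790^k mod 25000:
k=1: 13790
k=2: 14100
k=3: 14000
k=4: 10000
k=5: 0
First zero at k = 5


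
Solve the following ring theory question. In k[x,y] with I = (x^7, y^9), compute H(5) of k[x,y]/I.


k[x,y], I = (x^7, y^9), d = 5
Need i < 7 and d-i < 9.
Range: 0 <= i <= 5.
H(5) = 6


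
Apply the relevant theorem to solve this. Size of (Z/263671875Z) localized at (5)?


5-primary part: 263671875=5^10*27
Size=5^10=9765625


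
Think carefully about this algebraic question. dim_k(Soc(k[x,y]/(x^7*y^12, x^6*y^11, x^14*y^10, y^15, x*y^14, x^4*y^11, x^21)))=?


Socle = ann(m) = span of standard monomials u with x*u, y*u in I (staircase corners).
Redundant generators: x^6*y^11, x^7*y^12
Minimal generators: x^21, x^14*y^10, x^4*y^11, x*y^14, y^15
Corners: y^14, x^3y^13, x^13y^10, x^20y^9
Socle dim=4


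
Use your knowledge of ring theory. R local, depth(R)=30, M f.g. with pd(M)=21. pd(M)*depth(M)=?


pd+depth=30
depth=30-21=9
pd*depth=21*9=189


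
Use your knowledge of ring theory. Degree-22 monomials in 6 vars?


C(d+n-1,n-1)=C(27,5)=80730


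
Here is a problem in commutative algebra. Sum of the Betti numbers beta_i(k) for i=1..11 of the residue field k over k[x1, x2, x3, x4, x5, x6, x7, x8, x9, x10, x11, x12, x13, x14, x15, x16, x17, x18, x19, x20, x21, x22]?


Koszul resolution: beta_i(k)=C(n,i), n=22
C(22,1)=22, C(22,2)=231, C(22,3)=1540, C(22,4)=7315, C(22,5)=26334, C(22,6)=74613, C(22,7)=170544, C(22,8)=319770, C(22,9)=497420, C(22,10)=646646, C(22,11)=705432
Sum=2449867


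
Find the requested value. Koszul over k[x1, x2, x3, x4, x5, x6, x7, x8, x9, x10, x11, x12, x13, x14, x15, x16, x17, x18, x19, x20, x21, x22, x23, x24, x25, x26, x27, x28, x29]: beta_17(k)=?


C(n,i)=C(29,17)=51895935


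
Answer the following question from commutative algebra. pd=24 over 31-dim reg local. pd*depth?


pd+depth=31
depth=31-24=7
pd*depth=24*7=168


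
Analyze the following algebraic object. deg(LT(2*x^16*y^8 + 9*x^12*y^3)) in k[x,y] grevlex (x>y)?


LT: 2*x^16*y^8
deg_x=16, deg_y=8
Total=16+8=24


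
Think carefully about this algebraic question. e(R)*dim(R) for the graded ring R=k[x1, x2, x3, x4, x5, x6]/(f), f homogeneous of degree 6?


e(R)=deg(f)=6, dim(R)=6-1=5
e*dim=6*5=30


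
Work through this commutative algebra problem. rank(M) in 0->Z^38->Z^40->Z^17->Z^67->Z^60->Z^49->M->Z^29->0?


Alt sum=0:
(-1)^0*38 + (-1)^1*40 + (-1)^2*17 + (-1)^3*67 + (-1)^4*60 + (-1)^5*49 + (-1)^6*? + (-1)^7*29=0
rank(M)=70


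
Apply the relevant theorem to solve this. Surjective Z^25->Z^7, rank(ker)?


rank(ker) = 25-7 = 18


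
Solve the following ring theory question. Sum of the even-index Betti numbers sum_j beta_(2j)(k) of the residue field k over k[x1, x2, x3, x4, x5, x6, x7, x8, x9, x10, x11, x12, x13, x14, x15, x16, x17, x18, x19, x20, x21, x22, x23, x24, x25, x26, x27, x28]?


Koszul resolution: beta_i(k)=C(n,i), n=28
sum_even C(28,i) = 2^(n-1) = 2^27 = 134217728


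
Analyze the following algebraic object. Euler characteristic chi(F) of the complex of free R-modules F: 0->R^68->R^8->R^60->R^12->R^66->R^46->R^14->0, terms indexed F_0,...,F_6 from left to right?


chi = sum (-1)^i * rank:
(-1)^0*68=68
(-1)^1*8=-8
(-1)^2*60=60
(-1)^3*12=-12
(-1)^4*66=66
(-1)^5*46=-46
(-1)^6*14=14
chi=142


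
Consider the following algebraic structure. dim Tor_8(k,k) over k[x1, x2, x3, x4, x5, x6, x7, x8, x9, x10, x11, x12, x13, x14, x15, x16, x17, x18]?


Koszul: C(n,i)=C(18,8)=43758


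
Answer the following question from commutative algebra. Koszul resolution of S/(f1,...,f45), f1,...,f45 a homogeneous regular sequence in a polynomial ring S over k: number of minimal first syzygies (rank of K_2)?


Regular sequence => Koszul complex is the minimal free resolution.
Syz_1 minimally generated by Koszul relations f_i*e_j - f_j*e_i (i<j): mu(Syz_1) = beta_2 = C(m,2) = m(m-1)/2
m=45
45*44/2 = 990


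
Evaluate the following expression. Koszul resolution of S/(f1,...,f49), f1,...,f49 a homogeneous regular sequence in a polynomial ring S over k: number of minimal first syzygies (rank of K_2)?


Regular sequence => Koszul complex is the minimal free resolution.
Syz_1 minimally generated by Koszul relations f_i*e_j - f_j*e_i (i<j): mu(Syz_1) = beta_2 = C(m,2) = m(m-1)/2
m=49
49*48/2 = 1176


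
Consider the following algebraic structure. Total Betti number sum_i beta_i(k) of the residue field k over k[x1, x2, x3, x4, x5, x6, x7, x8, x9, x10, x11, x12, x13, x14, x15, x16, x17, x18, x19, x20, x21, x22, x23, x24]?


Koszul resolution: beta_i(k)=C(n,i), n=24
sum_i C(24,i) = 2^24 = 16777216


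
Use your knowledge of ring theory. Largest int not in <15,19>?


gcd(15,19)=1 => F=ab-a-b=15*19-15-19=285-34=251


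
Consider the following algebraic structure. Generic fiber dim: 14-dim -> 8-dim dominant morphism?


dim(fiber)=dim(X)-dim(Y)=14-8=6


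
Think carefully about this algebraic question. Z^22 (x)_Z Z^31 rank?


rank(M(x)N) = rank(M)*rank(N)
22*31 = 682


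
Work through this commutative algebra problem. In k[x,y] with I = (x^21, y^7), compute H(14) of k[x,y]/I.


k[x,y], I = (x^21, y^7), d = 14
Need i < 21 and d-i < 7.
Range: 8 <= i <= 14.
H(14) = 7


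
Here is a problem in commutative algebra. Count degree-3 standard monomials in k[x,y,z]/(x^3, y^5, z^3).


Need i<3, j<5, k<3 with i+j+k=3.
For each i, j ranges over max(0,3-i-2)..min(4,3-i):
  i=0: j in [1,3] -> 3
  i=1: j in [0,2] -> 3
  i=2: j in [0,1] -> 2
H(3) = 3+3+2 = 8


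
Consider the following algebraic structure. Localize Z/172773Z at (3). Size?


3-primary part: 172773=3^7*79
Size=3^7=2187


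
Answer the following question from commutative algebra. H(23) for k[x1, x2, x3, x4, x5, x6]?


C(d+n-1,n-1)=C(28,5)=98280


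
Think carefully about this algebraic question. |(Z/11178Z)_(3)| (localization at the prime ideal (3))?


3-primary part: 11178=3^5*46
Size=3^5=243


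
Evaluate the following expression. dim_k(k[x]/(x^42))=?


Basis: 1,x,...,x^41
dim=42


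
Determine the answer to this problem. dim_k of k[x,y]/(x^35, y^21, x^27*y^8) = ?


k[x,y]/I, I = (x^35, y^21, x^27*y^8)
Rect: 35x21=735. Corner: (35-27)x(21-8)=104.
dim = 735-104 = 631


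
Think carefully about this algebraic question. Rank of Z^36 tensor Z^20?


rank(M(x)N) = rank(M)*rank(N)
36*20 = 720


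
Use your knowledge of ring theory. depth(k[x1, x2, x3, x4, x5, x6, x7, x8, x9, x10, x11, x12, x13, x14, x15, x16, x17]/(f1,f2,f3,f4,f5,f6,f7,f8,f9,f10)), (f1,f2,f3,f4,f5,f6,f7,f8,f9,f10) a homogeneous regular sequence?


depth(R)=17
depth(R/I)=17-10=7


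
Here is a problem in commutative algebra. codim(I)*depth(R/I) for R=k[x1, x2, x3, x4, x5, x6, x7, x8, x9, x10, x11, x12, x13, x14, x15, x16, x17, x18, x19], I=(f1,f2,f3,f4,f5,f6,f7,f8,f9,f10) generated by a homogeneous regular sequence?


codim=10, depth=dim(R/I)=19-10=9
Product=10*9=90


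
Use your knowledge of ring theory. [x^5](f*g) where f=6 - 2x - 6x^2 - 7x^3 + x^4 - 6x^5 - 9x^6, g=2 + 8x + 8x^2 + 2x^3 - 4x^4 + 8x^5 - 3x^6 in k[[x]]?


[x^5] = sum a_i*b_j, i+j=5
  6*8=48
  -2*-4=8
  -6*2=-12
  -7*8=-56
  1*8=8
  -6*2=-12
Sum=-16


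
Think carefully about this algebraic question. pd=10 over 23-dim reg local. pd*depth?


pd+depth=23
depth=23-10=13
pd*depth=10*13=130


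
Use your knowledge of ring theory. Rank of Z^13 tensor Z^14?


rank(M(x)N) = rank(M)*rank(N)
13*14 = 182


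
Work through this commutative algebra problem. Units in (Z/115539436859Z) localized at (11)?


Local ring = Z/2357947691Z.
phi(2357947691) = 11^8*(11-1) = 2143588810


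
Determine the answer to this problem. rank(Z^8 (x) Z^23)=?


rank(M(x)N) = rank(M)*rank(N)
8*23 = 184


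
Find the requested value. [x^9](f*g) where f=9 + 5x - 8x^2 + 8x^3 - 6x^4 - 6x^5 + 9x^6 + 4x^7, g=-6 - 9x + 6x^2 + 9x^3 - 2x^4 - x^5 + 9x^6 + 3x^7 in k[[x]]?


[x^9] = sum a_i*b_j, i+j=9
  -8*3=-24
  8*9=72
  -6*-1=6
  -6*-2=12
  9*9=81
  4*6=24
Sum=171


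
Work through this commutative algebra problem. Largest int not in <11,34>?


gcd(11,34)=1 => F=ab-a-b=11*34-11-34=374-45=329


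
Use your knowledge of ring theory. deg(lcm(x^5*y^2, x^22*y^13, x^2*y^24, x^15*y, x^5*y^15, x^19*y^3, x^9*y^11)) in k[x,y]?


lcm = componentwise max:
x: max(5,22,2,15,5,19,9)=22
y: max(2,13,24,1,15,3,11)=24
Total=22+24=46


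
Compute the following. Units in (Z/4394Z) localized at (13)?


Local ring = Z/2197Z.
phi(2197) = 13^2*(13-1) = 2028


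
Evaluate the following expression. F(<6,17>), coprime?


gcd(6,17)=1 => F=ab-a-b=6*17-6-17=102-23=79


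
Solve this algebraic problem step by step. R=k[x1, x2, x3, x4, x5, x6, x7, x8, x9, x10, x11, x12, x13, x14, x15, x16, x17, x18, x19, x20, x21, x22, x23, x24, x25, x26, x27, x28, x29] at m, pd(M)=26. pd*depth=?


pd+depth=29
depth=29-26=3
pd*depth=26*3=78


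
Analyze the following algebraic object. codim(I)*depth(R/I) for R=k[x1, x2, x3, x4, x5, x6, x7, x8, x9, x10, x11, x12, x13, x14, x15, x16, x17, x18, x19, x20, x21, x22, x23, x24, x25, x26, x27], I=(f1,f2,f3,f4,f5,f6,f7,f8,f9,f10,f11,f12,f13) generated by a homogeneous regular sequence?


codim=13, depth=dim(R/I)=27-13=14
Product=13*14=182


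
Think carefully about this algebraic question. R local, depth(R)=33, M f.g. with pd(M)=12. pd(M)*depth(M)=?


pd+depth=33
depth=33-12=21
pd*depth=12*21=252


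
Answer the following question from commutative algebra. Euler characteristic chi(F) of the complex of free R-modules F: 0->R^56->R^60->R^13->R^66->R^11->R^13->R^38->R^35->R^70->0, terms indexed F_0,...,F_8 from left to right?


chi = sum (-1)^i * rank:
(-1)^0*56=56
(-1)^1*60=-60
(-1)^2*13=13
(-1)^3*66=-66
(-1)^4*11=11
(-1)^5*13=-13
(-1)^6*38=38
(-1)^7*35=-35
(-1)^8*70=70
chi=14


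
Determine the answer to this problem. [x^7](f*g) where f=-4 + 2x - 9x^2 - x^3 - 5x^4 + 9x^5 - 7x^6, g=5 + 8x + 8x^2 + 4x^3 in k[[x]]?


[x^7] = sum a_i*b_j, i+j=7
  -5*4=-20
  9*8=72
  -7*8=-56
Sum=-4


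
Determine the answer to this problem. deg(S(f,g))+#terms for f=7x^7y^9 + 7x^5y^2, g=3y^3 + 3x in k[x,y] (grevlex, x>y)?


LT(f)=7x^7y^9, LT(g)=3y^3
lcm(LM)=x^7y^9
S(f,g) (scaled by 21 to clear denominators) = 3*f - 7x^7y^6*g = -21x^8y^6 + 21x^5y^2
2 terms, deg 14.
14+2=16


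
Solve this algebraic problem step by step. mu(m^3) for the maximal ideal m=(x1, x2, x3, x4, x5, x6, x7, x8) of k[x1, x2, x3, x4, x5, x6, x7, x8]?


Graded Nakayama: mu(m^d) = dim_k (m^d/m^(d+1)) = #degree-3 monomials in 8 vars
C(n+d-1,d)=C(10,3)=120


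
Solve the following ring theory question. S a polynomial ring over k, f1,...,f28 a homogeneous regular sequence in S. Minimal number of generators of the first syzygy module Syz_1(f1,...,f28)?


Regular sequence => Koszul complex is the minimal free resolution.
Syz_1 minimally generated by Koszul relations f_i*e_j - f_j*e_i (i<j): mu(Syz_1) = beta_2 = C(m,2) = m(m-1)/2
m=28
28*27/2 = 378


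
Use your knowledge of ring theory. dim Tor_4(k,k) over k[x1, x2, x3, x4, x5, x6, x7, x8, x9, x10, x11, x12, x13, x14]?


Koszul: C(n,i)=C(14,4)=1001


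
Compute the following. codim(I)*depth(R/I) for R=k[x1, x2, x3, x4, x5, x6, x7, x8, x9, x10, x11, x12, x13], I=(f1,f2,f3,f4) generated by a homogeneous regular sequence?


codim=4, depth=dim(R/I)=13-4=9
Product=4*9=36


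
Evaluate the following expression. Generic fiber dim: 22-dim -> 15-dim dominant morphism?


dim(fiber)=dim(X)-dim(Y)=22-15=7


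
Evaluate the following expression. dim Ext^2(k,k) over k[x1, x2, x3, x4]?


C(n,i)=C(4,2)=6


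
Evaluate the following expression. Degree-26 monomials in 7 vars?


C(d+n-1,n-1)=C(32,6)=906192


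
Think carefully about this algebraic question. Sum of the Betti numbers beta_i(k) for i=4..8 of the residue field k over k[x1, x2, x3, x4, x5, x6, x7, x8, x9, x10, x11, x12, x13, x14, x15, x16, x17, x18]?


Koszul resolution: beta_i(k)=C(n,i), n=18
C(18,4)=3060, C(18,5)=8568, C(18,6)=18564, C(18,7)=31824, C(18,8)=43758
Sum=105774


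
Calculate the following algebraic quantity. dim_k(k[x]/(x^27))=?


Basis: 1,x,...,x^26
dim=27


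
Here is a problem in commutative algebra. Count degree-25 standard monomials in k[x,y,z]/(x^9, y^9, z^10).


Need i<9, j<9, k<10 with i+j+k=25.
For each i, j ranges over max(0,25-i-9)..min(8,25-i):
  i=0: j in [16,8] -> 0
  i=1: j in [15,8] -> 0
  i=2: j in [14,8] -> 0
  i=3: j in [13,8] -> 0
  i=4: j in [12,8] -> 0
  i=5: j in [11,8] -> 0
  i=6: j in [10,8] -> 0
  i=7: j in [9,8] -> 0
  i=8: j in [8,8] -> 1
H(25) = 0+0+0+0+0+0+0+0+1 = 1


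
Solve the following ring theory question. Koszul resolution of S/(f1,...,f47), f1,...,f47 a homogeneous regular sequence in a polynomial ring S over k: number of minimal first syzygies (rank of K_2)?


Regular sequence => Koszul complex is the minimal free resolution.
Syz_1 minimally generated by Koszul relations f_i*e_j - f_j*e_i (i<j): mu(Syz_1) = beta_2 = C(m,2) = m(m-1)/2
m=47
47*46/2 = 1081


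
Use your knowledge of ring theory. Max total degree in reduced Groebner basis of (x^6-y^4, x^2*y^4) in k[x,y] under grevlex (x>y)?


LT(f1)=x^6, LT(f2)=x^2y^4, lcm=x^6y^4
S(f1,f2) = y^4*f1 - x^4*f2 = -y^8
Reduced GB = {f1, f2, y^8}; degrees 6, 6, 8
Max = 8


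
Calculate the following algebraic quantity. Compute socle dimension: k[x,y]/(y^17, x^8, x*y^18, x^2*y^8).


Socle = ann(m) = span of standard monomials u with x*u, y*u in I (staircase corners).
Redundant generators: x*y^18
Minimal generators: x^8, x^2*y^8, y^17
Corners: xy^16, x^7y^7
Socle dim=2


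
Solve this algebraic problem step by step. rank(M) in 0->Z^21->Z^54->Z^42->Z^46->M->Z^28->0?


Alt sum=0:
(-1)^0*21 + (-1)^1*54 + (-1)^2*42 + (-1)^3*46 + (-1)^4*? + (-1)^5*28=0
rank(M)=65


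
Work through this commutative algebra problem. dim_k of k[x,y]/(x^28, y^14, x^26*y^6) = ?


k[x,y]/I, I = (x^28, y^14, x^26*y^6)
Rect: 28x14=392. Corner: (28-26)x(14-6)=16.
dim = 392-16 = 376


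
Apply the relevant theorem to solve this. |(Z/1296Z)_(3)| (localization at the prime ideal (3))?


3-primary part: 1296=3^4*16
Size=3^4=81


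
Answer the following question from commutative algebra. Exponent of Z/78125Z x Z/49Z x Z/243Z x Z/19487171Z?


Exponent = lcm of the cyclic orders; pairwise coprime => product.
5^7*7^2*3^5*11^7=78125*49*243*19487171=18127636335703125


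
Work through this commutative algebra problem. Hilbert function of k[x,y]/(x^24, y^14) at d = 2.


k[x,y], I = (x^24, y^14), d = 2
Need i < 24 and d-i < 14.
Range: 0 <= i <= 2.
H(2) = 3


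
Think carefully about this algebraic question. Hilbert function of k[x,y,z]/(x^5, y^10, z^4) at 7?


Need i<5, j<10, k<4 with i+j+k=7.
For each i, j ranges over max(0,7-i-3)..min(9,7-i):
  i=0: j in [4,7] -> 4
  i=1: j in [3,6] -> 4
  i=2: j in [2,5] -> 4
  i=3: j in [1,4] -> 4
  i=4: j in [0,3] -> 4
H(7) = 4+4+4+4+4 = 20


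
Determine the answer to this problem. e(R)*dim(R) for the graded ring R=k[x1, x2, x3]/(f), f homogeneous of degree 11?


e(R)=deg(f)=11, dim(R)=3-1=2
e*dim=11*2=22


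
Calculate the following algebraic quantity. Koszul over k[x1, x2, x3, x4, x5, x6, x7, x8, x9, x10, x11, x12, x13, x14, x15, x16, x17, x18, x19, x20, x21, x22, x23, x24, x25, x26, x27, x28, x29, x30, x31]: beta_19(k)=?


C(n,i)=C(31,19)=141120525


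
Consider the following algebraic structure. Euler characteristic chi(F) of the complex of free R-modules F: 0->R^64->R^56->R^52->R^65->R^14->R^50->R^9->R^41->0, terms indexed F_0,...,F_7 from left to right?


chi = sum (-1)^i * rank:
(-1)^0*64=64
(-1)^1*56=-56
(-1)^2*52=52
(-1)^3*65=-65
(-1)^4*14=14
(-1)^5*50=-50
(-1)^6*9=9
(-1)^7*41=-41
chi=-73


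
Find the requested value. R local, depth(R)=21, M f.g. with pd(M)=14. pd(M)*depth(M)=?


pd+depth=21
depth=21-14=7
pd*depth=14*7=98


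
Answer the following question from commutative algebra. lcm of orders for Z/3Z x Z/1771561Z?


Exponent = lcm of the cyclic orders; pairwise coprime => product.
3^1*11^6=3*1771561=5314683


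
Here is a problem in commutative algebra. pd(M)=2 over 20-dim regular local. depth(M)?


pd+depth=depth(R)=20
depth=20-2=18


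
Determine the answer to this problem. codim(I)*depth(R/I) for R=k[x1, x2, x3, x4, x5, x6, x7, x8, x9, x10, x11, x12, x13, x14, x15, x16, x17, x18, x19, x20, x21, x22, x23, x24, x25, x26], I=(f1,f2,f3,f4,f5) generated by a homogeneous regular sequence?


codim=5, depth=dim(R/I)=26-5=21
Product=5*21=105


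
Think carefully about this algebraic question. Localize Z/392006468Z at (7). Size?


7-primary part: 392006468=7^8*68
Size=7^8=5764801


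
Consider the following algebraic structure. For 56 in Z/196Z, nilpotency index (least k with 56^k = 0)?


56^k mod 196:
k=1: 56
k=2: 0
First zero at k = 2


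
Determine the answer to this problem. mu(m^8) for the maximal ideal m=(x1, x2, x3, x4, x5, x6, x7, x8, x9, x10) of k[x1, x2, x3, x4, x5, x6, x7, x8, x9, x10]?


Graded Nakayama: mu(m^d) = dim_k (m^d/m^(d+1)) = #degree-8 monomials in 10 vars
C(n+d-1,d)=C(17,8)=24310


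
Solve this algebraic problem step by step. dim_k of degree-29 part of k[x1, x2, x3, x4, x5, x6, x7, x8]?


C(d+n-1,n-1)=C(36,7)=8347680


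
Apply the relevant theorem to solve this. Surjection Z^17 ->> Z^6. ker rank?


rank(ker) = 17-6 = 11


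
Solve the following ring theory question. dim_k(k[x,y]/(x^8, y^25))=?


Basis: x^i*y^j, i<8, j<25
8*25=200


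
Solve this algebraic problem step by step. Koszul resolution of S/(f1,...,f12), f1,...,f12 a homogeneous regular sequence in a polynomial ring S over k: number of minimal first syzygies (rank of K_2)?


Regular sequence => Koszul complex is the minimal free resolution.
Syz_1 minimally generated by Koszul relations f_i*e_j - f_j*e_i (i<j): mu(Syz_1) = beta_2 = C(m,2) = m(m-1)/2
m=12
12*11/2 = 66


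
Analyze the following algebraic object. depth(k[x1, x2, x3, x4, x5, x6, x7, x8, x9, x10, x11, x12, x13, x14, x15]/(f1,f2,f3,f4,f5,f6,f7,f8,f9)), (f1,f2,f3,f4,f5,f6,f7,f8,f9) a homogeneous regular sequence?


depth(R)=15
depth(R/I)=15-9=6


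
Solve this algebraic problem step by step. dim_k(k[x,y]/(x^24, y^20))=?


Basis: x^i*y^j, i<24, j<20
24*20=480


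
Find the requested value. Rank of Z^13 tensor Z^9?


rank(M(x)N) = rank(M)*rank(N)
13*9 = 117


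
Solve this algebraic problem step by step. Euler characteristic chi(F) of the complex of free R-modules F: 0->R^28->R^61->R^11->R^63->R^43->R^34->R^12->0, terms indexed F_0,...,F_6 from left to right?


chi = sum (-1)^i * rank:
(-1)^0*28=28
(-1)^1*61=-61
(-1)^2*11=11
(-1)^3*63=-63
(-1)^4*43=43
(-1)^5*34=-34
(-1)^6*12=12
chi=-64


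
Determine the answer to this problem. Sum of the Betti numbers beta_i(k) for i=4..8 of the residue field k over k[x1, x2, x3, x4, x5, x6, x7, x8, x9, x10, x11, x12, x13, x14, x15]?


Koszul resolution: beta_i(k)=C(n,i), n=15
C(15,4)=1365, C(15,5)=3003, C(15,6)=5005, C(15,7)=6435, C(15,8)=6435
Sum=22243


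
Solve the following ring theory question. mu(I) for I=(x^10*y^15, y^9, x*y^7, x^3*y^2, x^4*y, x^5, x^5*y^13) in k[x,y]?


Remove redundant (divisible by others).
x^10*y^15 redundant.
x^5*y^13 redundant.
Min: x^5, x^4*y, x^3*y^2, x*y^7, y^9
Count=5


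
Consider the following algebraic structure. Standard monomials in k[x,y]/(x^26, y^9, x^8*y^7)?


k[x,y]/I, I = (x^26, y^9, x^8*y^7)
Rect: 26x9=234. Corner: (26-8)x(9-7)=36.
dim = 234-36 = 198


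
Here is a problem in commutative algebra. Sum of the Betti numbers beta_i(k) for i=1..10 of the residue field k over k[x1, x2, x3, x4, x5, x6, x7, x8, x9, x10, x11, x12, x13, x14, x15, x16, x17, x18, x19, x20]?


Koszul resolution: beta_i(k)=C(n,i), n=20
C(20,1)=20, C(20,2)=190, C(20,3)=1140, C(20,4)=4845, C(20,5)=15504, C(20,6)=38760, C(20,7)=77520, C(20,8)=125970, C(20,9)=167960, C(20,10)=184756
Sum=616665


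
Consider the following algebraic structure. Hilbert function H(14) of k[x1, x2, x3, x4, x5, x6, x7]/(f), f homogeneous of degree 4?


C(20,6)-C(16,6)=38760-8008=30752


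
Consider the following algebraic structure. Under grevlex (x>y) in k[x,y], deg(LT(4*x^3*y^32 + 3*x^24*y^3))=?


LT: 4*x^3*y^32
deg_x=3, deg_y=32
Total=3+32=35


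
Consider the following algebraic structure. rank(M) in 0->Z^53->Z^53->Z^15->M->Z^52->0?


Alt sum=0:
(-1)^0*53 + (-1)^1*53 + (-1)^2*15 + (-1)^3*? + (-1)^4*52=0
rank(M)=67


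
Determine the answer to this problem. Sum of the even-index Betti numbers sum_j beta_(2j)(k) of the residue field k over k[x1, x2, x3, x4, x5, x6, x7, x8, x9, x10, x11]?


Koszul resolution: beta_i(k)=C(n,i), n=11
sum_even C(11,i) = 2^(n-1) = 2^10 = 1024


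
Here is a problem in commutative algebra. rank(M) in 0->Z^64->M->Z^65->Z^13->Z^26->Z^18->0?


Alt sum=0:
(-1)^0*64 + (-1)^1*? + (-1)^2*65 + (-1)^3*13 + (-1)^4*26 + (-1)^5*18=0
rank(M)=124


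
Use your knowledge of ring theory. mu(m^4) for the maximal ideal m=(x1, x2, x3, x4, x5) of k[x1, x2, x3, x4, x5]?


Graded Nakayama: mu(m^d) = dim_k (m^d/m^(d+1)) = #degree-4 monomials in 5 vars
C(n+d-1,d)=C(8,4)=70


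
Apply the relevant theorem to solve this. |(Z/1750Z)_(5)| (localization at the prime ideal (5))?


5-primary part: 1750=5^3*14
Size=5^3=125


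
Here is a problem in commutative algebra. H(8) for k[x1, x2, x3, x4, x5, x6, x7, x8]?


C(d+n-1,n-1)=C(15,7)=6435


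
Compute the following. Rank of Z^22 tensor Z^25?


rank(M(x)N) = rank(M)*rank(N)
22*25 = 550


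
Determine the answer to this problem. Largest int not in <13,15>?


gcd(13,15)=1 => F=ab-a-b=13*15-13-15=195-28=167


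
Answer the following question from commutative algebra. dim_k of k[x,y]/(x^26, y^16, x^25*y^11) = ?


k[x,y]/I, I = (x^26, y^16, x^25*y^11)
Rect: 26x16=416. Corner: (26-25)x(16-11)=5.
dim = 416-5 = 411


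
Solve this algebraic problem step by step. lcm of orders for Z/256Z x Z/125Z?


Exponent = lcm of the cyclic orders; pairwise coprime => product.
2^8*5^3=256*125=32000


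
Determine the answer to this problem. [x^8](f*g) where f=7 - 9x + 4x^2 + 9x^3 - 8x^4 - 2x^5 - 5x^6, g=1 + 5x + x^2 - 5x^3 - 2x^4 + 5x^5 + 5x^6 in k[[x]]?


[x^8] = sum a_i*b_j, i+j=8
  4*5=20
  9*5=45
  -8*-2=16
  -2*-5=10
  -5*1=-5
Sum=86


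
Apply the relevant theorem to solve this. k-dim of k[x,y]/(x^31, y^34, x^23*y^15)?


k[x,y]/I, I = (x^31, y^34, x^23*y^15)
Rect: 31x34=1054. Corner: (31-23)x(34-15)=152.
dim = 1054-152 = 902


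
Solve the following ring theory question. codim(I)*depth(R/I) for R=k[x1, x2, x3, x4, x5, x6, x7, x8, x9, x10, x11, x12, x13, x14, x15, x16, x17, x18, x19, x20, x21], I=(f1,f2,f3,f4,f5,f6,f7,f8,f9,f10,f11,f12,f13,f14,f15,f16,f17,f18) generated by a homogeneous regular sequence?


codim=18, depth=dim(R/I)=21-18=3
Product=18*3=54


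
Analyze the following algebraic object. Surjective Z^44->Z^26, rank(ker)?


rank(ker) = 44-26 = 18


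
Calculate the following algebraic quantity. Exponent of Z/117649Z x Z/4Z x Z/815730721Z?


Exponent = lcm of the cyclic orders; pairwise coprime => product.
7^6*2^2*13^8=117649*4*815730721=383879614379716


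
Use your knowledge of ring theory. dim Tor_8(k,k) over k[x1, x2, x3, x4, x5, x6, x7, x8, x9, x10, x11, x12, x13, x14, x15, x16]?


Koszul: C(n,i)=C(16,8)=12870


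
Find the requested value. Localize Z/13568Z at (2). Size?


2-primary part: 13568=2^8*53
Size=2^8=256


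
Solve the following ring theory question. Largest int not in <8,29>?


gcd(8,29)=1 => F=ab-a-b=8*29-8-29=232-37=195


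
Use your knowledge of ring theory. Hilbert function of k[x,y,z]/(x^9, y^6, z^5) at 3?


Need i<9, j<6, k<5 with i+j+k=3.
For each i, j ranges over max(0,3-i-4)..min(5,3-i):
  i=0: j in [0,3] -> 4
  i=1: j in [0,2] -> 3
  i=2: j in [0,1] -> 2
  i=3: j in [0,0] -> 1
H(3) = 4+3+2+1 = 10


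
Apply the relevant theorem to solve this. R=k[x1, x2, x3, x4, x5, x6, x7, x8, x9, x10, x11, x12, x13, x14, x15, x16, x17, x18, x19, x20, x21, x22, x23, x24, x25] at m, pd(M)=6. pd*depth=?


pd+depth=25
depth=25-6=19
pd*depth=6*19=114
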